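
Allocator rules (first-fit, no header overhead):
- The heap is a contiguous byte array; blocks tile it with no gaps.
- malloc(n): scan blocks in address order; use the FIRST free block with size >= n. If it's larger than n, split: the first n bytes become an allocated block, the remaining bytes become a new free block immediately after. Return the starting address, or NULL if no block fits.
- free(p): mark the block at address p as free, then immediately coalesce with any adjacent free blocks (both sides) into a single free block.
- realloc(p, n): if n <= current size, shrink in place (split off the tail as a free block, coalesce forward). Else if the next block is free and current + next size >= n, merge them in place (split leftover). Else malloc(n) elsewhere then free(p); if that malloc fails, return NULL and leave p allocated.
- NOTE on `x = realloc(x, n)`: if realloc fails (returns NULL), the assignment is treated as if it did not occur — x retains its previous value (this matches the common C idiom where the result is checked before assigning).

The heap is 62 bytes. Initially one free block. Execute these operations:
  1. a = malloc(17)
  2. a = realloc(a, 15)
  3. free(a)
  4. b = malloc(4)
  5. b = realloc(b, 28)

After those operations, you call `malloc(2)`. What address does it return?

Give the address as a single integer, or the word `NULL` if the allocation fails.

Answer: 28

Derivation:
Op 1: a = malloc(17) -> a = 0; heap: [0-16 ALLOC][17-61 FREE]
Op 2: a = realloc(a, 15) -> a = 0; heap: [0-14 ALLOC][15-61 FREE]
Op 3: free(a) -> (freed a); heap: [0-61 FREE]
Op 4: b = malloc(4) -> b = 0; heap: [0-3 ALLOC][4-61 FREE]
Op 5: b = realloc(b, 28) -> b = 0; heap: [0-27 ALLOC][28-61 FREE]
malloc(2): first-fit scan over [0-27 ALLOC][28-61 FREE] -> 28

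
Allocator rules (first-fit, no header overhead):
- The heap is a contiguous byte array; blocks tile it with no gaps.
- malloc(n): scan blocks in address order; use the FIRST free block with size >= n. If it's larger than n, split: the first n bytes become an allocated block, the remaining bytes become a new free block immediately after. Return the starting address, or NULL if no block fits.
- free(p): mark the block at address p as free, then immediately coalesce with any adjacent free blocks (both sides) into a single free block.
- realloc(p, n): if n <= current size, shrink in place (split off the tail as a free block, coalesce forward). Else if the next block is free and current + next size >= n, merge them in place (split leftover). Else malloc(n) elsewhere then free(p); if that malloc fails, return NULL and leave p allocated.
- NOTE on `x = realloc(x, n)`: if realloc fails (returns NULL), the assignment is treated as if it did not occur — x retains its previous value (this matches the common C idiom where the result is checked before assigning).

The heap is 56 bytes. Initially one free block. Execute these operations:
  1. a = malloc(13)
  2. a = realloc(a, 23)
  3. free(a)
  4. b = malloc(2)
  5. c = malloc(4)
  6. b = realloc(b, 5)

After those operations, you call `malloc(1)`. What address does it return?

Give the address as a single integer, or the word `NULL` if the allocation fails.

Op 1: a = malloc(13) -> a = 0; heap: [0-12 ALLOC][13-55 FREE]
Op 2: a = realloc(a, 23) -> a = 0; heap: [0-22 ALLOC][23-55 FREE]
Op 3: free(a) -> (freed a); heap: [0-55 FREE]
Op 4: b = malloc(2) -> b = 0; heap: [0-1 ALLOC][2-55 FREE]
Op 5: c = malloc(4) -> c = 2; heap: [0-1 ALLOC][2-5 ALLOC][6-55 FREE]
Op 6: b = realloc(b, 5) -> b = 6; heap: [0-1 FREE][2-5 ALLOC][6-10 ALLOC][11-55 FREE]
malloc(1): first-fit scan over [0-1 FREE][2-5 ALLOC][6-10 ALLOC][11-55 FREE] -> 0

Answer: 0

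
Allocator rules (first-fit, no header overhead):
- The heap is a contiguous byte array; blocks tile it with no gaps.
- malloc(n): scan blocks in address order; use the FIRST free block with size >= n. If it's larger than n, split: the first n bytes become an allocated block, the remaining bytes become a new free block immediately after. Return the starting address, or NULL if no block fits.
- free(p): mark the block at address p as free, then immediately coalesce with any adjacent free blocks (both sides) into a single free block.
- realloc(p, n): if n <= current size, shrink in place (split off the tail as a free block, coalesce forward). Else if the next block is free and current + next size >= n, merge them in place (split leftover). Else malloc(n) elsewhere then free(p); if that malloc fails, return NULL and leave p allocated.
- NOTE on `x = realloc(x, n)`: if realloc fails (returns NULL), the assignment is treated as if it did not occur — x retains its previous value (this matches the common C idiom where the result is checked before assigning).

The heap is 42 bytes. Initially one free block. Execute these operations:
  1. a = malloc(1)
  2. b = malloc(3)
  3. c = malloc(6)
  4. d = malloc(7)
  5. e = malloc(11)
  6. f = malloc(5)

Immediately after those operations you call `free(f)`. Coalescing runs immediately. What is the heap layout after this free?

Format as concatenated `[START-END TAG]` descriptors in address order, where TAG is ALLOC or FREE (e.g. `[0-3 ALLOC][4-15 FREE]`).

Op 1: a = malloc(1) -> a = 0; heap: [0-0 ALLOC][1-41 FREE]
Op 2: b = malloc(3) -> b = 1; heap: [0-0 ALLOC][1-3 ALLOC][4-41 FREE]
Op 3: c = malloc(6) -> c = 4; heap: [0-0 ALLOC][1-3 ALLOC][4-9 ALLOC][10-41 FREE]
Op 4: d = malloc(7) -> d = 10; heap: [0-0 ALLOC][1-3 ALLOC][4-9 ALLOC][10-16 ALLOC][17-41 FREE]
Op 5: e = malloc(11) -> e = 17; heap: [0-0 ALLOC][1-3 ALLOC][4-9 ALLOC][10-16 ALLOC][17-27 ALLOC][28-41 FREE]
Op 6: f = malloc(5) -> f = 28; heap: [0-0 ALLOC][1-3 ALLOC][4-9 ALLOC][10-16 ALLOC][17-27 ALLOC][28-32 ALLOC][33-41 FREE]
free(f): f = 28 -> block [28-32 ALLOC]; mark free, coalesce with adjacent free neighbors -> [0-0 ALLOC][1-3 ALLOC][4-9 ALLOC][10-16 ALLOC][17-27 ALLOC][28-41 FREE]

Answer: [0-0 ALLOC][1-3 ALLOC][4-9 ALLOC][10-16 ALLOC][17-27 ALLOC][28-41 FREE]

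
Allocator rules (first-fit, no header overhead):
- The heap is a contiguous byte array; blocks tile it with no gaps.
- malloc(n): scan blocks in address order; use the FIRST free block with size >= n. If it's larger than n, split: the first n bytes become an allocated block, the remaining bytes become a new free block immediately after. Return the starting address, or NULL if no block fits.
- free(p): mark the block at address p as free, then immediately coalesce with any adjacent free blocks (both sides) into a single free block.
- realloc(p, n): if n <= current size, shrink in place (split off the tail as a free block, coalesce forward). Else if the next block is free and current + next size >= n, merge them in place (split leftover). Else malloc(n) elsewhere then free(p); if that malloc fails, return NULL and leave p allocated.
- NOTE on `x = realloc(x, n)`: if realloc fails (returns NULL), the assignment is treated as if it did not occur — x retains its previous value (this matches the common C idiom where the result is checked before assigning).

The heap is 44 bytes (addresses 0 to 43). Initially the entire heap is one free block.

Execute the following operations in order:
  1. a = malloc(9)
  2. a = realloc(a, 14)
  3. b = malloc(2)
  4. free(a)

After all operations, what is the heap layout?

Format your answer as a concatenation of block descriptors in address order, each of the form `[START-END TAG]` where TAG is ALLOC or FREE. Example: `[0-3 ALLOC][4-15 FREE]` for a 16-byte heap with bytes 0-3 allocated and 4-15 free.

Answer: [0-13 FREE][14-15 ALLOC][16-43 FREE]

Derivation:
Op 1: a = malloc(9) -> a = 0; heap: [0-8 ALLOC][9-43 FREE]
Op 2: a = realloc(a, 14) -> a = 0; heap: [0-13 ALLOC][14-43 FREE]
Op 3: b = malloc(2) -> b = 14; heap: [0-13 ALLOC][14-15 ALLOC][16-43 FREE]
Op 4: free(a) -> (freed a); heap: [0-13 FREE][14-15 ALLOC][16-43 FREE]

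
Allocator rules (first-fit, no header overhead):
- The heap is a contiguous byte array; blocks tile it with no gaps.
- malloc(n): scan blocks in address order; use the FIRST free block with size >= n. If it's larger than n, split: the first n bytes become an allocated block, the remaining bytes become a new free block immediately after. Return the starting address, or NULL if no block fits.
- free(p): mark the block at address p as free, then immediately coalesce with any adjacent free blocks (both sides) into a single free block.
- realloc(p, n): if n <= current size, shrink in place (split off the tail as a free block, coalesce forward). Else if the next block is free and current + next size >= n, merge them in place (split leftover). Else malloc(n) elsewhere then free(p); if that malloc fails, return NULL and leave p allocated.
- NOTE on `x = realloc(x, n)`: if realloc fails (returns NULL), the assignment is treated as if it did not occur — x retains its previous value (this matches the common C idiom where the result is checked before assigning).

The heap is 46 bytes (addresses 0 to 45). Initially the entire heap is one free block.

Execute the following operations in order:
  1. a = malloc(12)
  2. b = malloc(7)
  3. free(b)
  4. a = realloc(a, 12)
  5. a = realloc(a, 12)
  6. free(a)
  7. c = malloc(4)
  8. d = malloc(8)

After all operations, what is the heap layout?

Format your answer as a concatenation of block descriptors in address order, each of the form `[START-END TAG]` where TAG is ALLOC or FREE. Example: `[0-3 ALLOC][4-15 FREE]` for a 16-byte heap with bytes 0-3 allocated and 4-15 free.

Answer: [0-3 ALLOC][4-11 ALLOC][12-45 FREE]

Derivation:
Op 1: a = malloc(12) -> a = 0; heap: [0-11 ALLOC][12-45 FREE]
Op 2: b = malloc(7) -> b = 12; heap: [0-11 ALLOC][12-18 ALLOC][19-45 FREE]
Op 3: free(b) -> (freed b); heap: [0-11 ALLOC][12-45 FREE]
Op 4: a = realloc(a, 12) -> a = 0; heap: [0-11 ALLOC][12-45 FREE]
Op 5: a = realloc(a, 12) -> a = 0; heap: [0-11 ALLOC][12-45 FREE]
Op 6: free(a) -> (freed a); heap: [0-45 FREE]
Op 7: c = malloc(4) -> c = 0; heap: [0-3 ALLOC][4-45 FREE]
Op 8: d = malloc(8) -> d = 4; heap: [0-3 ALLOC][4-11 ALLOC][12-45 FREE]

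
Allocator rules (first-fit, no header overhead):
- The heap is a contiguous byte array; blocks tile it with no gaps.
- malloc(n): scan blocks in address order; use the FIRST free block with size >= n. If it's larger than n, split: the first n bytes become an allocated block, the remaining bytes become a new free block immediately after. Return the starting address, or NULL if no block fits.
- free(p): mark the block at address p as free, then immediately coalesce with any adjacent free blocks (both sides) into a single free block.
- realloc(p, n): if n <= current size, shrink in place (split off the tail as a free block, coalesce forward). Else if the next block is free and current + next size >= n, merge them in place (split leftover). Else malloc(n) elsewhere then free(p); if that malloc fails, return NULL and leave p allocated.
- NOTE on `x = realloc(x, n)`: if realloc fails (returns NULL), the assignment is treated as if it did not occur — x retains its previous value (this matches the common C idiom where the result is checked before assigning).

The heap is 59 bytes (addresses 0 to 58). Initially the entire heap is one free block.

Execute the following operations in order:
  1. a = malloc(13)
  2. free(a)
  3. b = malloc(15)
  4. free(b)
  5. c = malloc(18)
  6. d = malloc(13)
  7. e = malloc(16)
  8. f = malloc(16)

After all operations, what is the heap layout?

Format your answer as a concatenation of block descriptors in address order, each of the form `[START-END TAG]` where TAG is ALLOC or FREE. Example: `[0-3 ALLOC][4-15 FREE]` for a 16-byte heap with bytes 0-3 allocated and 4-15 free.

Op 1: a = malloc(13) -> a = 0; heap: [0-12 ALLOC][13-58 FREE]
Op 2: free(a) -> (freed a); heap: [0-58 FREE]
Op 3: b = malloc(15) -> b = 0; heap: [0-14 ALLOC][15-58 FREE]
Op 4: free(b) -> (freed b); heap: [0-58 FREE]
Op 5: c = malloc(18) -> c = 0; heap: [0-17 ALLOC][18-58 FREE]
Op 6: d = malloc(13) -> d = 18; heap: [0-17 ALLOC][18-30 ALLOC][31-58 FREE]
Op 7: e = malloc(16) -> e = 31; heap: [0-17 ALLOC][18-30 ALLOC][31-46 ALLOC][47-58 FREE]
Op 8: f = malloc(16) -> f = NULL; heap: [0-17 ALLOC][18-30 ALLOC][31-46 ALLOC][47-58 FREE]

Answer: [0-17 ALLOC][18-30 ALLOC][31-46 ALLOC][47-58 FREE]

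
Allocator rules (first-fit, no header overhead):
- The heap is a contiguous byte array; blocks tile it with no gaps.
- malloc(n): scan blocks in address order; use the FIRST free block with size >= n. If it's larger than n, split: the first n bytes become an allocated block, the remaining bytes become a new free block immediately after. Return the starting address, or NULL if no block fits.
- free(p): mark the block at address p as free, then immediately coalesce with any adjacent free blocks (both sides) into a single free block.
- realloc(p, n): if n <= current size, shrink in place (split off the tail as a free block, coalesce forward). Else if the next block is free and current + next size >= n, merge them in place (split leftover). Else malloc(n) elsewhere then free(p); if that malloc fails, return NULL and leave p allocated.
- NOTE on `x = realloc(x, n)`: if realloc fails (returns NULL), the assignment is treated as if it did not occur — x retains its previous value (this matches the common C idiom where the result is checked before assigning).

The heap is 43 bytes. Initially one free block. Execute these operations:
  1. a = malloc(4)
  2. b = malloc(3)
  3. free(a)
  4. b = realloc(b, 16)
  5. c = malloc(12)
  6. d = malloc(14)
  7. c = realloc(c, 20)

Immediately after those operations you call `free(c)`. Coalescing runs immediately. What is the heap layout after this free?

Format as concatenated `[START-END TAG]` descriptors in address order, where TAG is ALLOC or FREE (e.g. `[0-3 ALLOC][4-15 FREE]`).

Answer: [0-3 FREE][4-19 ALLOC][20-42 FREE]

Derivation:
Op 1: a = malloc(4) -> a = 0; heap: [0-3 ALLOC][4-42 FREE]
Op 2: b = malloc(3) -> b = 4; heap: [0-3 ALLOC][4-6 ALLOC][7-42 FREE]
Op 3: free(a) -> (freed a); heap: [0-3 FREE][4-6 ALLOC][7-42 FREE]
Op 4: b = realloc(b, 16) -> b = 4; heap: [0-3 FREE][4-19 ALLOC][20-42 FREE]
Op 5: c = malloc(12) -> c = 20; heap: [0-3 FREE][4-19 ALLOC][20-31 ALLOC][32-42 FREE]
Op 6: d = malloc(14) -> d = NULL; heap: [0-3 FREE][4-19 ALLOC][20-31 ALLOC][32-42 FREE]
Op 7: c = realloc(c, 20) -> c = 20; heap: [0-3 FREE][4-19 ALLOC][20-39 ALLOC][40-42 FREE]
free(c): c = 20 -> block [20-39 ALLOC]; mark free, coalesce with adjacent free neighbors -> [0-3 FREE][4-19 ALLOC][20-42 FREE]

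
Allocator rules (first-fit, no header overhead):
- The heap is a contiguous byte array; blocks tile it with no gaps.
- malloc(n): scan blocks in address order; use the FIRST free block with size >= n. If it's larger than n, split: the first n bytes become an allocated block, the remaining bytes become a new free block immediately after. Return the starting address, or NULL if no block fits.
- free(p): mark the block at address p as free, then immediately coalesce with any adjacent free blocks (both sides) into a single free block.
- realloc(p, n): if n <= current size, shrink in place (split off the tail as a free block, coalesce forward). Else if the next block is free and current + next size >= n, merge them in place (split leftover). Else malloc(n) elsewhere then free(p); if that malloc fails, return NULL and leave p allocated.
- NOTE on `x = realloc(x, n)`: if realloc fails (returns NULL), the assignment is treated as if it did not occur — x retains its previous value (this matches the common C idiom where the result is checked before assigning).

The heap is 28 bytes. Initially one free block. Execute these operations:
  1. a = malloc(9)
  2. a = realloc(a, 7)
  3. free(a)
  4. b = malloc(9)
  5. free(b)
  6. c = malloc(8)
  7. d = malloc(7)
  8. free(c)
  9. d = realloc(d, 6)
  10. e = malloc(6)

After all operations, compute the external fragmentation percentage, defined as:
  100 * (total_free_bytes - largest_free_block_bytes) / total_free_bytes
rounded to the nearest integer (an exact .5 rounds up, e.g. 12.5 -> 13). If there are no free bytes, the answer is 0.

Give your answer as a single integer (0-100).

Op 1: a = malloc(9) -> a = 0; heap: [0-8 ALLOC][9-27 FREE]
Op 2: a = realloc(a, 7) -> a = 0; heap: [0-6 ALLOC][7-27 FREE]
Op 3: free(a) -> (freed a); heap: [0-27 FREE]
Op 4: b = malloc(9) -> b = 0; heap: [0-8 ALLOC][9-27 FREE]
Op 5: free(b) -> (freed b); heap: [0-27 FREE]
Op 6: c = malloc(8) -> c = 0; heap: [0-7 ALLOC][8-27 FREE]
Op 7: d = malloc(7) -> d = 8; heap: [0-7 ALLOC][8-14 ALLOC][15-27 FREE]
Op 8: free(c) -> (freed c); heap: [0-7 FREE][8-14 ALLOC][15-27 FREE]
Op 9: d = realloc(d, 6) -> d = 8; heap: [0-7 FREE][8-13 ALLOC][14-27 FREE]
Op 10: e = malloc(6) -> e = 0; heap: [0-5 ALLOC][6-7 FREE][8-13 ALLOC][14-27 FREE]
Free blocks: [2 14] total_free=16 largest=14 -> 100*(16-14)/16 = 200/16 = 12.5 -> rounds to 13

Answer: 13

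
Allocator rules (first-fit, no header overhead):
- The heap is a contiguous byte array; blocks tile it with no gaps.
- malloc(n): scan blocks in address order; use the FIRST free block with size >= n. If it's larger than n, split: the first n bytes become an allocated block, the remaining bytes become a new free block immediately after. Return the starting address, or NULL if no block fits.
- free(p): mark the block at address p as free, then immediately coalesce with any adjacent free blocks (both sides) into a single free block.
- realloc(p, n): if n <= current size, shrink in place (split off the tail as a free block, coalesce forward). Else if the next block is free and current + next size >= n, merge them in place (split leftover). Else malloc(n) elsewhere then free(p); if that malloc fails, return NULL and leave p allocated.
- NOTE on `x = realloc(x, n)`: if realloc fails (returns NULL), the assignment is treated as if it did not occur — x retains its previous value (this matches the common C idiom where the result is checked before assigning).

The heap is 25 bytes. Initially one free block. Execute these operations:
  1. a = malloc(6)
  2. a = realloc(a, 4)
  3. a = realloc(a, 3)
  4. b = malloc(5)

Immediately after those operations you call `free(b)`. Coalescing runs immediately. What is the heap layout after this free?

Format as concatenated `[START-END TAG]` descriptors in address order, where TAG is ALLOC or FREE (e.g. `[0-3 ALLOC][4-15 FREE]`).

Answer: [0-2 ALLOC][3-24 FREE]

Derivation:
Op 1: a = malloc(6) -> a = 0; heap: [0-5 ALLOC][6-24 FREE]
Op 2: a = realloc(a, 4) -> a = 0; heap: [0-3 ALLOC][4-24 FREE]
Op 3: a = realloc(a, 3) -> a = 0; heap: [0-2 ALLOC][3-24 FREE]
Op 4: b = malloc(5) -> b = 3; heap: [0-2 ALLOC][3-7 ALLOC][8-24 FREE]
free(b): b = 3 -> block [3-7 ALLOC]; mark free, coalesce with adjacent free neighbors -> [0-2 ALLOC][3-24 FREE]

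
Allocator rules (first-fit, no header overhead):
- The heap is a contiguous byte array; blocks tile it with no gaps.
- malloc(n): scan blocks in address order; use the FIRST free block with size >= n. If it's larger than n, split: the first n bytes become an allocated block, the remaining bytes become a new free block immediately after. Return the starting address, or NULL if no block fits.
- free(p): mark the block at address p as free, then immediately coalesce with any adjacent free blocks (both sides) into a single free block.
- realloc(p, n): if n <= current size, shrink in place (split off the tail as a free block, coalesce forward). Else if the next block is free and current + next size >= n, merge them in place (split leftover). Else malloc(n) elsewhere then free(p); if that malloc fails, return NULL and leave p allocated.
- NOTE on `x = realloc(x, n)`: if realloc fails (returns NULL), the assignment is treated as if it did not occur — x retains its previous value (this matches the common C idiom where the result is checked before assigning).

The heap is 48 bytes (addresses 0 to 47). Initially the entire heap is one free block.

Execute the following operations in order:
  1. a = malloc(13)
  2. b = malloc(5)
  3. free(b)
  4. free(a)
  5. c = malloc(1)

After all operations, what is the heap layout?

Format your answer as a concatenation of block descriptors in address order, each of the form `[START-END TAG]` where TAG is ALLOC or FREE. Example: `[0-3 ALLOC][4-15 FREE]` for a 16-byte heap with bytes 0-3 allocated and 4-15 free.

Answer: [0-0 ALLOC][1-47 FREE]

Derivation:
Op 1: a = malloc(13) -> a = 0; heap: [0-12 ALLOC][13-47 FREE]
Op 2: b = malloc(5) -> b = 13; heap: [0-12 ALLOC][13-17 ALLOC][18-47 FREE]
Op 3: free(b) -> (freed b); heap: [0-12 ALLOC][13-47 FREE]
Op 4: free(a) -> (freed a); heap: [0-47 FREE]
Op 5: c = malloc(1) -> c = 0; heap: [0-0 ALLOC][1-47 FREE]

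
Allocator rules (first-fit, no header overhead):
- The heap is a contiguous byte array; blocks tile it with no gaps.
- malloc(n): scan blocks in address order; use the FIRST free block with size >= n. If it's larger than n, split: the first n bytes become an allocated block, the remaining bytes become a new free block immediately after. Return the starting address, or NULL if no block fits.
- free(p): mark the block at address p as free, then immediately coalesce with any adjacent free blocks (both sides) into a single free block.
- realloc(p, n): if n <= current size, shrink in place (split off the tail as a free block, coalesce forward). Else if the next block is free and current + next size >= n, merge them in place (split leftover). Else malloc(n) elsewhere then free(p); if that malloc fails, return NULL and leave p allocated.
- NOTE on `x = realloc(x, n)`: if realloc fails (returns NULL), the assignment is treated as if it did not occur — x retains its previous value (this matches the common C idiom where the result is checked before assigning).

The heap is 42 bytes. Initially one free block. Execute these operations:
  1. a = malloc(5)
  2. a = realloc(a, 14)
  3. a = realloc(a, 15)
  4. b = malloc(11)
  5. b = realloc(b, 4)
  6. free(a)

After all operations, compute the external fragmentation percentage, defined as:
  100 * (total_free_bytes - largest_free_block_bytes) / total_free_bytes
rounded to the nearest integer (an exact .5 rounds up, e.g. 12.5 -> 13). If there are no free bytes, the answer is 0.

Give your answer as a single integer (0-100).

Op 1: a = malloc(5) -> a = 0; heap: [0-4 ALLOC][5-41 FREE]
Op 2: a = realloc(a, 14) -> a = 0; heap: [0-13 ALLOC][14-41 FREE]
Op 3: a = realloc(a, 15) -> a = 0; heap: [0-14 ALLOC][15-41 FREE]
Op 4: b = malloc(11) -> b = 15; heap: [0-14 ALLOC][15-25 ALLOC][26-41 FREE]
Op 5: b = realloc(b, 4) -> b = 15; heap: [0-14 ALLOC][15-18 ALLOC][19-41 FREE]
Op 6: free(a) -> (freed a); heap: [0-14 FREE][15-18 ALLOC][19-41 FREE]
Free blocks: [15 23] total_free=38 largest=23 -> 100*(38-23)/38 = 1500/38 ≈ 39.474 -> rounds to 39

Answer: 39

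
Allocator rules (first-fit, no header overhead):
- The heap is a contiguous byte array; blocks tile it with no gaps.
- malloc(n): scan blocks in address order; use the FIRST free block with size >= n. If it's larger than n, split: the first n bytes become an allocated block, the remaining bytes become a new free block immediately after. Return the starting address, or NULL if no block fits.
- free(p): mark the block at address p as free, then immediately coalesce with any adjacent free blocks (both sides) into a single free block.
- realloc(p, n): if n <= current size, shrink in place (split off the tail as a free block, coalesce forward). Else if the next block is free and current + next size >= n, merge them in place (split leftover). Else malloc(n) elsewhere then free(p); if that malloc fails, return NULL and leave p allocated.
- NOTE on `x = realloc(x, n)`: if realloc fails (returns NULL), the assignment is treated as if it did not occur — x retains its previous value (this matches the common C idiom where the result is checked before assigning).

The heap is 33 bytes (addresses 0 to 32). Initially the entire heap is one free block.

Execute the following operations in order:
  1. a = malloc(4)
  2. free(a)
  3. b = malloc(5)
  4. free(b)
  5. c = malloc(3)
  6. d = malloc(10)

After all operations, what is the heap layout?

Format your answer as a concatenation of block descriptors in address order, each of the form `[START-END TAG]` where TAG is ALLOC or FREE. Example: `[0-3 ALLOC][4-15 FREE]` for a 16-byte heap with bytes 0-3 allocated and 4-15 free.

Op 1: a = malloc(4) -> a = 0; heap: [0-3 ALLOC][4-32 FREE]
Op 2: free(a) -> (freed a); heap: [0-32 FREE]
Op 3: b = malloc(5) -> b = 0; heap: [0-4 ALLOC][5-32 FREE]
Op 4: free(b) -> (freed b); heap: [0-32 FREE]
Op 5: c = malloc(3) -> c = 0; heap: [0-2 ALLOC][3-32 FREE]
Op 6: d = malloc(10) -> d = 3; heap: [0-2 ALLOC][3-12 ALLOC][13-32 FREE]

Answer: [0-2 ALLOC][3-12 ALLOC][13-32 FREE]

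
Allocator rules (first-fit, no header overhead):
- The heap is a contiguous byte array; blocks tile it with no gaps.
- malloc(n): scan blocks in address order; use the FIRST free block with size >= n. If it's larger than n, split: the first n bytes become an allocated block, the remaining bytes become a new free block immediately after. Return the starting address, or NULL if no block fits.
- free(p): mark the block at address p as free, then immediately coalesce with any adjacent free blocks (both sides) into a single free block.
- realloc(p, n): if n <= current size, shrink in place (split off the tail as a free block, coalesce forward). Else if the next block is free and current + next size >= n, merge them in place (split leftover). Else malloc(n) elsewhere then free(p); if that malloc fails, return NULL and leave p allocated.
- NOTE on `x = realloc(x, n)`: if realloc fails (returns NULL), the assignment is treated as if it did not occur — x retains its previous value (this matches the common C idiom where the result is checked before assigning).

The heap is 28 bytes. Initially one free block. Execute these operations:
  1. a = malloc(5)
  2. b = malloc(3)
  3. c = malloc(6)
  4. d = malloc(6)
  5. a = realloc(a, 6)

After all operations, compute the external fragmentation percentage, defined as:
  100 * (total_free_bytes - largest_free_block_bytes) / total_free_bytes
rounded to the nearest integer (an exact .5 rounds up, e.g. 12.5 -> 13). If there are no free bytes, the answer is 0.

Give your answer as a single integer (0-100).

Answer: 29

Derivation:
Op 1: a = malloc(5) -> a = 0; heap: [0-4 ALLOC][5-27 FREE]
Op 2: b = malloc(3) -> b = 5; heap: [0-4 ALLOC][5-7 ALLOC][8-27 FREE]
Op 3: c = malloc(6) -> c = 8; heap: [0-4 ALLOC][5-7 ALLOC][8-13 ALLOC][14-27 FREE]
Op 4: d = malloc(6) -> d = 14; heap: [0-4 ALLOC][5-7 ALLOC][8-13 ALLOC][14-19 ALLOC][20-27 FREE]
Op 5: a = realloc(a, 6) -> a = 20; heap: [0-4 FREE][5-7 ALLOC][8-13 ALLOC][14-19 ALLOC][20-25 ALLOC][26-27 FREE]
Free blocks: [5 2] total_free=7 largest=5 -> 100*(7-5)/7 = 200/7 ≈ 28.571 -> rounds to 29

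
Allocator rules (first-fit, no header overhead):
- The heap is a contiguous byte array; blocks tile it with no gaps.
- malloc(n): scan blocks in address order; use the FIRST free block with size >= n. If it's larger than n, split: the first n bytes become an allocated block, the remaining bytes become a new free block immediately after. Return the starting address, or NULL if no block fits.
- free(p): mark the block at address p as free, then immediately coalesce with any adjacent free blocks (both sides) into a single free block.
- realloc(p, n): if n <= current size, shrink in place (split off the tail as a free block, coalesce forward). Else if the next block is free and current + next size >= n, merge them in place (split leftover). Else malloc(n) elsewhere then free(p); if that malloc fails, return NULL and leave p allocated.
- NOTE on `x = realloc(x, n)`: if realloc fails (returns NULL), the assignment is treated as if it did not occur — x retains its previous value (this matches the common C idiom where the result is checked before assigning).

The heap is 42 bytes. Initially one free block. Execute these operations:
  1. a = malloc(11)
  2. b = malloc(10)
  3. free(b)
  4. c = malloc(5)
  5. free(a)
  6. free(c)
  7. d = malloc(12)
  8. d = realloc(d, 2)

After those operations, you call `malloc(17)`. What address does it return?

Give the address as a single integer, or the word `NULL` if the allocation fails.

Op 1: a = malloc(11) -> a = 0; heap: [0-10 ALLOC][11-41 FREE]
Op 2: b = malloc(10) -> b = 11; heap: [0-10 ALLOC][11-20 ALLOC][21-41 FREE]
Op 3: free(b) -> (freed b); heap: [0-10 ALLOC][11-41 FREE]
Op 4: c = malloc(5) -> c = 11; heap: [0-10 ALLOC][11-15 ALLOC][16-41 FREE]
Op 5: free(a) -> (freed a); heap: [0-10 FREE][11-15 ALLOC][16-41 FREE]
Op 6: free(c) -> (freed c); heap: [0-41 FREE]
Op 7: d = malloc(12) -> d = 0; heap: [0-11 ALLOC][12-41 FREE]
Op 8: d = realloc(d, 2) -> d = 0; heap: [0-1 ALLOC][2-41 FREE]
malloc(17): first-fit scan over [0-1 ALLOC][2-41 FREE] -> 2

Answer: 2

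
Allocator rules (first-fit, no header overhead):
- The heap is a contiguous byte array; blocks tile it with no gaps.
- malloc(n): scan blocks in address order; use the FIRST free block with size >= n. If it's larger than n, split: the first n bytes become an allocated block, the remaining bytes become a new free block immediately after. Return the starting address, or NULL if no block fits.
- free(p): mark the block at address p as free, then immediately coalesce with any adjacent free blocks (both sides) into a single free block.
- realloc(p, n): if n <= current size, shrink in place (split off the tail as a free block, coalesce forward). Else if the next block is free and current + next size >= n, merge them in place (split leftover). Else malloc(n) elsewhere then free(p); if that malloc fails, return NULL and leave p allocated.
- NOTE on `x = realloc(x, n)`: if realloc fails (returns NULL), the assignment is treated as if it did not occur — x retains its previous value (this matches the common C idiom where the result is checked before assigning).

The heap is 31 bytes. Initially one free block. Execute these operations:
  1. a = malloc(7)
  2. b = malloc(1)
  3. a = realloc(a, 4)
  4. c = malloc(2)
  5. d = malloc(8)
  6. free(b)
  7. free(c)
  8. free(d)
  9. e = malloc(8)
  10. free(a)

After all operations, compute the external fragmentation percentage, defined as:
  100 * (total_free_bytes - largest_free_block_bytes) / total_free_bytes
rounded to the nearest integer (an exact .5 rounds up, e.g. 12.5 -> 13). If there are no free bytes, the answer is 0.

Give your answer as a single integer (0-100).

Answer: 17

Derivation:
Op 1: a = malloc(7) -> a = 0; heap: [0-6 ALLOC][7-30 FREE]
Op 2: b = malloc(1) -> b = 7; heap: [0-6 ALLOC][7-7 ALLOC][8-30 FREE]
Op 3: a = realloc(a, 4) -> a = 0; heap: [0-3 ALLOC][4-6 FREE][7-7 ALLOC][8-30 FREE]
Op 4: c = malloc(2) -> c = 4; heap: [0-3 ALLOC][4-5 ALLOC][6-6 FREE][7-7 ALLOC][8-30 FREE]
Op 5: d = malloc(8) -> d = 8; heap: [0-3 ALLOC][4-5 ALLOC][6-6 FREE][7-7 ALLOC][8-15 ALLOC][16-30 FREE]
Op 6: free(b) -> (freed b); heap: [0-3 ALLOC][4-5 ALLOC][6-7 FREE][8-15 ALLOC][16-30 FREE]
Op 7: free(c) -> (freed c); heap: [0-3 ALLOC][4-7 FREE][8-15 ALLOC][16-30 FREE]
Op 8: free(d) -> (freed d); heap: [0-3 ALLOC][4-30 FREE]
Op 9: e = malloc(8) -> e = 4; heap: [0-3 ALLOC][4-11 ALLOC][12-30 FREE]
Op 10: free(a) -> (freed a); heap: [0-3 FREE][4-11 ALLOC][12-30 FREE]
Free blocks: [4 19] total_free=23 largest=19 -> 100*(23-19)/23 = 400/23 ≈ 17.391 -> rounds to 17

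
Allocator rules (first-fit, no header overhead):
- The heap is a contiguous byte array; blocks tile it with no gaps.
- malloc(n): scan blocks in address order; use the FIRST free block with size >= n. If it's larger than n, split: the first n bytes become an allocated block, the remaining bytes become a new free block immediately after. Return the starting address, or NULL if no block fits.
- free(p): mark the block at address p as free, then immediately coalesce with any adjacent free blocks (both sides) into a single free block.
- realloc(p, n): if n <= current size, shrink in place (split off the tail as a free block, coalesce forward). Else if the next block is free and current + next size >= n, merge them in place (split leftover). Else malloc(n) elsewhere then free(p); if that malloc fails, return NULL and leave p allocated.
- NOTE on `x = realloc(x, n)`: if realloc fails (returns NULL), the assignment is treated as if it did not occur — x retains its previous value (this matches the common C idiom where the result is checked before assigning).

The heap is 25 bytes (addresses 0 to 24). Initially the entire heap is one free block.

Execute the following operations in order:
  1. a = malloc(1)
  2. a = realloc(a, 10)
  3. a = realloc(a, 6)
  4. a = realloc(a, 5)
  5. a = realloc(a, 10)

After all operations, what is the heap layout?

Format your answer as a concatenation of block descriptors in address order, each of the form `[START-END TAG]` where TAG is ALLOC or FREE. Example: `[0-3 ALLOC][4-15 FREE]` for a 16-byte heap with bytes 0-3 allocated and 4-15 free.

Answer: [0-9 ALLOC][10-24 FREE]

Derivation:
Op 1: a = malloc(1) -> a = 0; heap: [0-0 ALLOC][1-24 FREE]
Op 2: a = realloc(a, 10) -> a = 0; heap: [0-9 ALLOC][10-24 FREE]
Op 3: a = realloc(a, 6) -> a = 0; heap: [0-5 ALLOC][6-24 FREE]
Op 4: a = realloc(a, 5) -> a = 0; heap: [0-4 ALLOC][5-24 FREE]
Op 5: a = realloc(a, 10) -> a = 0; heap: [0-9 ALLOC][10-24 FREE]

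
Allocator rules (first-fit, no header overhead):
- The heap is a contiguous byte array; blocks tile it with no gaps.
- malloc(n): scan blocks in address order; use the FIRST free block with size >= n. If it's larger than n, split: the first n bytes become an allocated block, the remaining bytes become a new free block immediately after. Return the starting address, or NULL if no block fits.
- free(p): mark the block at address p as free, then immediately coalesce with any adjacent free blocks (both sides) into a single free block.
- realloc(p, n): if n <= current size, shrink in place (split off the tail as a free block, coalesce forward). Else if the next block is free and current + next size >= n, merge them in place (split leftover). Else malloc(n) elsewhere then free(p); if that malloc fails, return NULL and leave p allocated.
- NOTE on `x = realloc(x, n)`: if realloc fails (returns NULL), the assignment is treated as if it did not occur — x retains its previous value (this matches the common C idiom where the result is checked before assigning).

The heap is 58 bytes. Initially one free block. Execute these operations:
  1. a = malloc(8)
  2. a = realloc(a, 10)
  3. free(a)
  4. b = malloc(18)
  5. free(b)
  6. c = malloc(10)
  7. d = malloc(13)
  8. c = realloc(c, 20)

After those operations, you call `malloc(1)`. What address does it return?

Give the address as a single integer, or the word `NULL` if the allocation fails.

Answer: 0

Derivation:
Op 1: a = malloc(8) -> a = 0; heap: [0-7 ALLOC][8-57 FREE]
Op 2: a = realloc(a, 10) -> a = 0; heap: [0-9 ALLOC][10-57 FREE]
Op 3: free(a) -> (freed a); heap: [0-57 FREE]
Op 4: b = malloc(18) -> b = 0; heap: [0-17 ALLOC][18-57 FREE]
Op 5: free(b) -> (freed b); heap: [0-57 FREE]
Op 6: c = malloc(10) -> c = 0; heap: [0-9 ALLOC][10-57 FREE]
Op 7: d = malloc(13) -> d = 10; heap: [0-9 ALLOC][10-22 ALLOC][23-57 FREE]
Op 8: c = realloc(c, 20) -> c = 23; heap: [0-9 FREE][10-22 ALLOC][23-42 ALLOC][43-57 FREE]
malloc(1): first-fit scan over [0-9 FREE][10-22 ALLOC][23-42 ALLOC][43-57 FREE] -> 0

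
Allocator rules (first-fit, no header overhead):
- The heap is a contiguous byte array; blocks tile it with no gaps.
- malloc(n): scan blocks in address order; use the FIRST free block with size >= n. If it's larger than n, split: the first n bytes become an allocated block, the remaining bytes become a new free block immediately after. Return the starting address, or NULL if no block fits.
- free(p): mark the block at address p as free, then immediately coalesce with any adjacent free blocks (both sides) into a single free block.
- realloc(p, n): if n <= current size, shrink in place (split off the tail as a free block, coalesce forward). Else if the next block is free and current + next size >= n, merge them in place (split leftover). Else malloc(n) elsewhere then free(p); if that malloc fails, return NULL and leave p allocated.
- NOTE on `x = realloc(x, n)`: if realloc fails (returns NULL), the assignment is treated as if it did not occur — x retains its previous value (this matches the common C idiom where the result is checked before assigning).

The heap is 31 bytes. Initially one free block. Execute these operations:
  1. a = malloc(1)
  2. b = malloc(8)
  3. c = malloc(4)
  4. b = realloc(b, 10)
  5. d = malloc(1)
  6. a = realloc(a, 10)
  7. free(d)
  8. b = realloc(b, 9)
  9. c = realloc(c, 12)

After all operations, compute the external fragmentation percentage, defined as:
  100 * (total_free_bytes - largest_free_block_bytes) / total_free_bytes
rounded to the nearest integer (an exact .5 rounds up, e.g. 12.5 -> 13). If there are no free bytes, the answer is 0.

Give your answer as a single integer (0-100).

Op 1: a = malloc(1) -> a = 0; heap: [0-0 ALLOC][1-30 FREE]
Op 2: b = malloc(8) -> b = 1; heap: [0-0 ALLOC][1-8 ALLOC][9-30 FREE]
Op 3: c = malloc(4) -> c = 9; heap: [0-0 ALLOC][1-8 ALLOC][9-12 ALLOC][13-30 FREE]
Op 4: b = realloc(b, 10) -> b = 13; heap: [0-0 ALLOC][1-8 FREE][9-12 ALLOC][13-22 ALLOC][23-30 FREE]
Op 5: d = malloc(1) -> d = 1; heap: [0-0 ALLOC][1-1 ALLOC][2-8 FREE][9-12 ALLOC][13-22 ALLOC][23-30 FREE]
Op 6: a = realloc(a, 10) -> NULL (a unchanged); heap: [0-0 ALLOC][1-1 ALLOC][2-8 FREE][9-12 ALLOC][13-22 ALLOC][23-30 FREE]
Op 7: free(d) -> (freed d); heap: [0-0 ALLOC][1-8 FREE][9-12 ALLOC][13-22 ALLOC][23-30 FREE]
Op 8: b = realloc(b, 9) -> b = 13; heap: [0-0 ALLOC][1-8 FREE][9-12 ALLOC][13-21 ALLOC][22-30 FREE]
Op 9: c = realloc(c, 12) -> NULL (c unchanged); heap: [0-0 ALLOC][1-8 FREE][9-12 ALLOC][13-21 ALLOC][22-30 FREE]
Free blocks: [8 9] total_free=17 largest=9 -> 100*(17-9)/17 = 800/17 ≈ 47.059 -> rounds to 47

Answer: 47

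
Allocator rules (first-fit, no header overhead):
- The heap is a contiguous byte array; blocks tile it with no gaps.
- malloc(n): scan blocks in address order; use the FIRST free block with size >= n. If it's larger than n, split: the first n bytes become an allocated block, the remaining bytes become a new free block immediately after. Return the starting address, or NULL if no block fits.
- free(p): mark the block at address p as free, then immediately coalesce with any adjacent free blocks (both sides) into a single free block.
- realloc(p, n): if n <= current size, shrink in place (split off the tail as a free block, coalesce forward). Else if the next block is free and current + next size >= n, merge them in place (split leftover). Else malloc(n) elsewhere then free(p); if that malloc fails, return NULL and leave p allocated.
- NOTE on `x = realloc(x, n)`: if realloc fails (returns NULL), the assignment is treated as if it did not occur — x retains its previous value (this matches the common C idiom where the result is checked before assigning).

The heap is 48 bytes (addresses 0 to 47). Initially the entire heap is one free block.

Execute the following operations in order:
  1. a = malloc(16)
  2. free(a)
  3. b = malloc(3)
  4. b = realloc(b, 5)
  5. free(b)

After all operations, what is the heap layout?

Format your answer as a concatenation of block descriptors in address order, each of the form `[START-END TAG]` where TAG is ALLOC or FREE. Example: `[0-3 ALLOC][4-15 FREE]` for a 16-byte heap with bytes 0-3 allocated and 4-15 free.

Answer: [0-47 FREE]

Derivation:
Op 1: a = malloc(16) -> a = 0; heap: [0-15 ALLOC][16-47 FREE]
Op 2: free(a) -> (freed a); heap: [0-47 FREE]
Op 3: b = malloc(3) -> b = 0; heap: [0-2 ALLOC][3-47 FREE]
Op 4: b = realloc(b, 5) -> b = 0; heap: [0-4 ALLOC][5-47 FREE]
Op 5: free(b) -> (freed b); heap: [0-47 FREE]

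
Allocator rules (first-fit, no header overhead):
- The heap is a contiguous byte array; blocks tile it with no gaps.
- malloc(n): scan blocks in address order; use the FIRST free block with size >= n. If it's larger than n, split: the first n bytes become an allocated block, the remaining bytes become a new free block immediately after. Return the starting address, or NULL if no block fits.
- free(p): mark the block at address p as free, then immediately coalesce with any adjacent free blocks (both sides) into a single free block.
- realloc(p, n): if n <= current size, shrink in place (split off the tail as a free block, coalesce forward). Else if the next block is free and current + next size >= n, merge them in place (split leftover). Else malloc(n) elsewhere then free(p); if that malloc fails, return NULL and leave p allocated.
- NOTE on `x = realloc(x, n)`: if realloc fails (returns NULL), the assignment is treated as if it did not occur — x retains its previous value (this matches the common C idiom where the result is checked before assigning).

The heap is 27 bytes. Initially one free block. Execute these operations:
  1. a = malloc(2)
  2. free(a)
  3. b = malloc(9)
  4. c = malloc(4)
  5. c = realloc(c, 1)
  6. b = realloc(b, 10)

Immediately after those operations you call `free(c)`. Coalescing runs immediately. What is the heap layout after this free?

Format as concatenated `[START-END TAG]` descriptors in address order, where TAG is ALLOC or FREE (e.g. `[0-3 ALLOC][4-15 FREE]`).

Op 1: a = malloc(2) -> a = 0; heap: [0-1 ALLOC][2-26 FREE]
Op 2: free(a) -> (freed a); heap: [0-26 FREE]
Op 3: b = malloc(9) -> b = 0; heap: [0-8 ALLOC][9-26 FREE]
Op 4: c = malloc(4) -> c = 9; heap: [0-8 ALLOC][9-12 ALLOC][13-26 FREE]
Op 5: c = realloc(c, 1) -> c = 9; heap: [0-8 ALLOC][9-9 ALLOC][10-26 FREE]
Op 6: b = realloc(b, 10) -> b = 10; heap: [0-8 FREE][9-9 ALLOC][10-19 ALLOC][20-26 FREE]
free(c): c = 9 -> block [9-9 ALLOC]; mark free, coalesce with adjacent free neighbors -> [0-9 FREE][10-19 ALLOC][20-26 FREE]

Answer: [0-9 FREE][10-19 ALLOC][20-26 FREE]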